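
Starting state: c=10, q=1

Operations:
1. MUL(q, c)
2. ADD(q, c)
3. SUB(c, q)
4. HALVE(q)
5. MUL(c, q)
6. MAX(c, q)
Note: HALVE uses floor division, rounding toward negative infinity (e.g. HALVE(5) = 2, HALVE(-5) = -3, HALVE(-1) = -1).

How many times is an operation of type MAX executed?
1

Counting MAX operations:
Step 6: MAX(c, q) ← MAX
Total: 1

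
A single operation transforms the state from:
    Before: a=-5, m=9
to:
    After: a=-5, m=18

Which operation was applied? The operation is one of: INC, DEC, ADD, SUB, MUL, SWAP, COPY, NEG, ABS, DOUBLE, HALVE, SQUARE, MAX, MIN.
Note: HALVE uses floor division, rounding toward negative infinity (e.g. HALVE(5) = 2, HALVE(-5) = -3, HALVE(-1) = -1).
DOUBLE(m)

Analyzing the change:
Before: a=-5, m=9
After: a=-5, m=18
Variable m changed from 9 to 18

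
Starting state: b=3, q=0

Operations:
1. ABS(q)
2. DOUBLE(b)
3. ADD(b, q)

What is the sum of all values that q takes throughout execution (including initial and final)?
0

Values of q at each step:
Initial: q = 0
After step 1: q = 0
After step 2: q = 0
After step 3: q = 0
Sum = 0 + 0 + 0 + 0 = 0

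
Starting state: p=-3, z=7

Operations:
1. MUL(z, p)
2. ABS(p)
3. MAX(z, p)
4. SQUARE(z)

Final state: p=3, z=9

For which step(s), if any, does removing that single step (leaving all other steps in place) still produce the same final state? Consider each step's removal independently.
None - removing any single step changes the final result

Testing removal of each single step:
Without step 1: final = p=3, z=49 (different)
Without step 2: final = p=-3, z=9 (different)
Without step 3: final = p=3, z=441 (different)
Without step 4: final = p=3, z=3 (different)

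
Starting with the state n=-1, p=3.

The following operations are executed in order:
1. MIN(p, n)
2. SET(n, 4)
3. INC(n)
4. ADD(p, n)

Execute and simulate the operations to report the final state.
{n: 5, p: 4}

Step-by-step execution:
Initial: n=-1, p=3
After step 1 (MIN(p, n)): n=-1, p=-1
After step 2 (SET(n, 4)): n=4, p=-1
After step 3 (INC(n)): n=5, p=-1
After step 4 (ADD(p, n)): n=5, p=4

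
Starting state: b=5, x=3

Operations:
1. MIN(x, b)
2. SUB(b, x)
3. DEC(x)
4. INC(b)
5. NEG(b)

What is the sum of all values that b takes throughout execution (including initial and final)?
14

Values of b at each step:
Initial: b = 5
After step 1: b = 5
After step 2: b = 2
After step 3: b = 2
After step 4: b = 3
After step 5: b = -3
Sum = 5 + 5 + 2 + 2 + 3 + -3 = 14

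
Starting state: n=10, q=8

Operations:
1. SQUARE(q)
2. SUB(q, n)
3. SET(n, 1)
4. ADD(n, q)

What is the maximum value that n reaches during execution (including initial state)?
55

Values of n at each step:
Initial: n = 10
After step 1: n = 10
After step 2: n = 10
After step 3: n = 1
After step 4: n = 55 ← maximum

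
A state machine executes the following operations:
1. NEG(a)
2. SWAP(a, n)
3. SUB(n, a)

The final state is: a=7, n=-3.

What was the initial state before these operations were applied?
a=-4, n=7

Working backwards:
Final state: a=7, n=-3
Before step 3 (SUB(n, a)): a=7, n=4
Before step 2 (SWAP(a, n)): a=4, n=7
Before step 1 (NEG(a)): a=-4, n=7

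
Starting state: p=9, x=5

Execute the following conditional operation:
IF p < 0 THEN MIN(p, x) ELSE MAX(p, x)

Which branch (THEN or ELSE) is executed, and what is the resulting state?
Branch: ELSE, Final state: p=9, x=5

Evaluating condition: p < 0
p = 9
Condition is False, so ELSE branch executes
After MAX(p, x): p=9, x=5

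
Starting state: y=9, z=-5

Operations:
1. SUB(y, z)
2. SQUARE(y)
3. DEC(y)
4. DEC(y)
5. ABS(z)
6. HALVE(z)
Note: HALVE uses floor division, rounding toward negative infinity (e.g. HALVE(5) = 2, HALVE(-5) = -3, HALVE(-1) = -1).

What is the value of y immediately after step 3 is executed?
y = 195

Tracing y through execution:
Initial: y = 9
After step 1 (SUB(y, z)): y = 14
After step 2 (SQUARE(y)): y = 196
After step 3 (DEC(y)): y = 195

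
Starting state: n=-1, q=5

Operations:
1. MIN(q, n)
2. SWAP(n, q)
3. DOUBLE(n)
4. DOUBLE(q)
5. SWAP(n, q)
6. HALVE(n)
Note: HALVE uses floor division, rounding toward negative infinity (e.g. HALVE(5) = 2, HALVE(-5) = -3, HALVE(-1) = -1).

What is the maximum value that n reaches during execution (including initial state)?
-1

Values of n at each step:
Initial: n = -1 ← maximum
After step 1: n = -1
After step 2: n = -1
After step 3: n = -2
After step 4: n = -2
After step 5: n = -2
After step 6: n = -1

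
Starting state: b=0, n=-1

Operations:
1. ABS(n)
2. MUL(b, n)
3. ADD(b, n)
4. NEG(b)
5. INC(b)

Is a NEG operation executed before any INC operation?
Yes

First NEG: step 4
First INC: step 5
Since 4 < 5, NEG comes first.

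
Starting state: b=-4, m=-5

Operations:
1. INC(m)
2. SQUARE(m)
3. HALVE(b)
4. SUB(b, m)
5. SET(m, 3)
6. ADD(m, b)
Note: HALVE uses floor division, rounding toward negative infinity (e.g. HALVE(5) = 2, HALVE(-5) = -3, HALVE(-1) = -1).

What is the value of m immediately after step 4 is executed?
m = 16

Tracing m through execution:
Initial: m = -5
After step 1 (INC(m)): m = -4
After step 2 (SQUARE(m)): m = 16
After step 3 (HALVE(b)): m = 16
After step 4 (SUB(b, m)): m = 16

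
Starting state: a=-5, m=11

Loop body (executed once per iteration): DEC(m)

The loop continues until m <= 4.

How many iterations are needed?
7

Tracing iterations:
Initial: a=-5, m=11
After iteration 1: a=-5, m=10
After iteration 2: a=-5, m=9
After iteration 3: a=-5, m=8
After iteration 4: a=-5, m=7
After iteration 5: a=-5, m=6
After iteration 6: a=-5, m=5
After iteration 7: a=-5, m=4
m <= 4 now holds, so the loop exits after 7 iterations.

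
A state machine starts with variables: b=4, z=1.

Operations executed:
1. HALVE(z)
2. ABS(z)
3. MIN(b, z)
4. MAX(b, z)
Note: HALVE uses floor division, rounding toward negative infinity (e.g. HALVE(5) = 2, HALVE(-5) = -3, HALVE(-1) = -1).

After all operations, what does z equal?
z = 0

Tracing execution:
Step 1: HALVE(z) → z = 0
Step 2: ABS(z) → z = 0
Step 3: MIN(b, z) → z = 0
Step 4: MAX(b, z) → z = 0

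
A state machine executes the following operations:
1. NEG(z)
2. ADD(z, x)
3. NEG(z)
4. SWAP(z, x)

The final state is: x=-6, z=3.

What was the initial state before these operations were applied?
x=3, z=-3

Working backwards:
Final state: x=-6, z=3
Before step 4 (SWAP(z, x)): x=3, z=-6
Before step 3 (NEG(z)): x=3, z=6
Before step 2 (ADD(z, x)): x=3, z=3
Before step 1 (NEG(z)): x=3, z=-3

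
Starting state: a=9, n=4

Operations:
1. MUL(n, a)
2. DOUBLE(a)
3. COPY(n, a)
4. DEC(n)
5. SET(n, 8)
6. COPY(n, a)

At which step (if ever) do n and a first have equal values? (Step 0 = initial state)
Step 3

n and a first become equal after step 3.

Comparing values at each step:
Initial: n=4, a=9
After step 1: n=36, a=9
After step 2: n=36, a=18
After step 3: n=18, a=18 ← equal!
After step 4: n=17, a=18
After step 5: n=8, a=18
After step 6: n=18, a=18 ← equal!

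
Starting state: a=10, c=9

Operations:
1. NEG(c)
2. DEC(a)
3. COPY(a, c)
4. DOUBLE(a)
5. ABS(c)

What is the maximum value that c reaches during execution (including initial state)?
9

Values of c at each step:
Initial: c = 9 ← maximum
After step 1: c = -9
After step 2: c = -9
After step 3: c = -9
After step 4: c = -9
After step 5: c = 9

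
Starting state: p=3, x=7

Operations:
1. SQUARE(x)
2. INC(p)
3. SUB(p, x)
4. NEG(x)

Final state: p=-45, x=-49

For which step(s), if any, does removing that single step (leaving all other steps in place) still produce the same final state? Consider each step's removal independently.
None - removing any single step changes the final result

Testing removal of each single step:
Without step 1: final = p=-3, x=-7 (different)
Without step 2: final = p=-46, x=-49 (different)
Without step 3: final = p=4, x=-49 (different)
Without step 4: final = p=-45, x=49 (different)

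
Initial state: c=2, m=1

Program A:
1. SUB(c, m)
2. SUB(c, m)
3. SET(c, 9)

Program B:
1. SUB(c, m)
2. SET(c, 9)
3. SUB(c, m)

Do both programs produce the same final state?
No

Program A final state: c=9, m=1
Program B final state: c=8, m=1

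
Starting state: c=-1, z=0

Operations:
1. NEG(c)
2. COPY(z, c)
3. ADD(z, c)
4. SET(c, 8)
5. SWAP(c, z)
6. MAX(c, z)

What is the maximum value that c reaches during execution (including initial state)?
8

Values of c at each step:
Initial: c = -1
After step 1: c = 1
After step 2: c = 1
After step 3: c = 1
After step 4: c = 8 ← maximum
After step 5: c = 2
After step 6: c = 8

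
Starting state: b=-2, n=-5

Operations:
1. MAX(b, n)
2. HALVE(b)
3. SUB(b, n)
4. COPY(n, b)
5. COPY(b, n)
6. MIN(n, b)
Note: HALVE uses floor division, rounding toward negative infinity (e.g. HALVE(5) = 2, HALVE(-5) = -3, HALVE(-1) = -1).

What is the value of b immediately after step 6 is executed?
b = 4

Tracing b through execution:
Initial: b = -2
After step 1 (MAX(b, n)): b = -2
After step 2 (HALVE(b)): b = -1
After step 3 (SUB(b, n)): b = 4
After step 4 (COPY(n, b)): b = 4
After step 5 (COPY(b, n)): b = 4
After step 6 (MIN(n, b)): b = 4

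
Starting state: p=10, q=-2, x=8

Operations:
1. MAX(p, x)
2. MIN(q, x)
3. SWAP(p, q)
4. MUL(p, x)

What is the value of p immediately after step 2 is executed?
p = 10

Tracing p through execution:
Initial: p = 10
After step 1 (MAX(p, x)): p = 10
After step 2 (MIN(q, x)): p = 10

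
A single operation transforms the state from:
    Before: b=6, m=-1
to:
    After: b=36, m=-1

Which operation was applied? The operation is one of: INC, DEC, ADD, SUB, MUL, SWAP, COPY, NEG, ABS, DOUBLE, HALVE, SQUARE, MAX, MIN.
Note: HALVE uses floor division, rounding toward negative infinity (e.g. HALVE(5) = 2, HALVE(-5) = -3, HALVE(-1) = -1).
SQUARE(b)

Analyzing the change:
Before: b=6, m=-1
After: b=36, m=-1
Variable b changed from 6 to 36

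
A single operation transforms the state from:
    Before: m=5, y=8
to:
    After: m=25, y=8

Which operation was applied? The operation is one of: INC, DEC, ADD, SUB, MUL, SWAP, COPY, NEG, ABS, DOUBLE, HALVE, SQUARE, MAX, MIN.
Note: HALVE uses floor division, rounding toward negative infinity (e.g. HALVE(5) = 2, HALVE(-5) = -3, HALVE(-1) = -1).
SQUARE(m)

Analyzing the change:
Before: m=5, y=8
After: m=25, y=8
Variable m changed from 5 to 25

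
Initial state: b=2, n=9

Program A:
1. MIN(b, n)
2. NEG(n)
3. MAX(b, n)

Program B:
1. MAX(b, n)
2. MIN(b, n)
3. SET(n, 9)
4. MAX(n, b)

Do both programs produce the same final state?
No

Program A final state: b=2, n=-9
Program B final state: b=9, n=9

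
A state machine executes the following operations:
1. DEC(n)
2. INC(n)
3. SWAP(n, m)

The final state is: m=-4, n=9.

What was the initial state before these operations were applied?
m=9, n=-4

Working backwards:
Final state: m=-4, n=9
Before step 3 (SWAP(n, m)): m=9, n=-4
Before step 2 (INC(n)): m=9, n=-5
Before step 1 (DEC(n)): m=9, n=-4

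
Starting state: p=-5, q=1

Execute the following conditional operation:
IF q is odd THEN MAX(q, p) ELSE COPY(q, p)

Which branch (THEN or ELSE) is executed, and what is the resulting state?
Branch: THEN, Final state: p=-5, q=1

Evaluating condition: q is odd
Condition is True, so THEN branch executes
After MAX(q, p): p=-5, q=1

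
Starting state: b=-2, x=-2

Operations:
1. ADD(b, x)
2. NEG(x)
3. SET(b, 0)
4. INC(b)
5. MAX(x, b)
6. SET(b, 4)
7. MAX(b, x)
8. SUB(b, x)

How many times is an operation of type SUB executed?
1

Counting SUB operations:
Step 8: SUB(b, x) ← SUB
Total: 1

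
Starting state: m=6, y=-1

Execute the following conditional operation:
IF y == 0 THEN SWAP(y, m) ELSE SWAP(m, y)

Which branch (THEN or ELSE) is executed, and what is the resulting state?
Branch: ELSE, Final state: m=-1, y=6

Evaluating condition: y == 0
y = -1
Condition is False, so ELSE branch executes
After SWAP(m, y): m=-1, y=6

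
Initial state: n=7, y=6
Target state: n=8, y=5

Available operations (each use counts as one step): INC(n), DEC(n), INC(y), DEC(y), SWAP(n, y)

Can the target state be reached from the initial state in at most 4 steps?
Yes

Path (2 steps): INC(n) → DEC(y)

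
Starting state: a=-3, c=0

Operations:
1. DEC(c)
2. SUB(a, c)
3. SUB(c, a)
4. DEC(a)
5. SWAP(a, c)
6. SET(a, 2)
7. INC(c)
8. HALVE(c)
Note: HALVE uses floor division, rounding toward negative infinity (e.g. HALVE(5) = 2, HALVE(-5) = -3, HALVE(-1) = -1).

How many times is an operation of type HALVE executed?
1

Counting HALVE operations:
Step 8: HALVE(c) ← HALVE
Total: 1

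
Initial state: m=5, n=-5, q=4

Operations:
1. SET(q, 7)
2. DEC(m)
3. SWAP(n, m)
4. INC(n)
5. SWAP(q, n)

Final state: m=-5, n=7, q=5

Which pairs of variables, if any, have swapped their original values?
None

Comparing initial and final values:
m: 5 → -5
n: -5 → 7
q: 4 → 5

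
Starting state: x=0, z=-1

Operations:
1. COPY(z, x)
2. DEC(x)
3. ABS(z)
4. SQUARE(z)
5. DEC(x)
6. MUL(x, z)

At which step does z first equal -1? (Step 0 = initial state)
Step 0

Tracing z:
Initial: z = -1 ← first occurrence
After step 1: z = 0
After step 2: z = 0
After step 3: z = 0
After step 4: z = 0
After step 5: z = 0
After step 6: z = 0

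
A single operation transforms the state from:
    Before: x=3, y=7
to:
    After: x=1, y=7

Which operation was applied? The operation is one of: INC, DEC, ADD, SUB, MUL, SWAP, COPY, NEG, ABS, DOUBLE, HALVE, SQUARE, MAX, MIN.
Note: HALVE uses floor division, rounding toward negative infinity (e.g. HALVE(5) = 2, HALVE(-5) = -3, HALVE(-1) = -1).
HALVE(x)

Analyzing the change:
Before: x=3, y=7
After: x=1, y=7
Variable x changed from 3 to 1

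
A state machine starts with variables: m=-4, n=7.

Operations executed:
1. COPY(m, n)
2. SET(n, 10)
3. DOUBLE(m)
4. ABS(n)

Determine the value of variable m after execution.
m = 14

Tracing execution:
Step 1: COPY(m, n) → m = 7
Step 2: SET(n, 10) → m = 7
Step 3: DOUBLE(m) → m = 14
Step 4: ABS(n) → m = 14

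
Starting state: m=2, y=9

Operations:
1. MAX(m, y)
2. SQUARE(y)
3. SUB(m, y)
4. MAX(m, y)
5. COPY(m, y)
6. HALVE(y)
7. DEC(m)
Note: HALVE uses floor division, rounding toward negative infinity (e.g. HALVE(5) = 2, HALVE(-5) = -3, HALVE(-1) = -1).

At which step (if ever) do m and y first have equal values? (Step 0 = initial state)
Step 1

m and y first become equal after step 1.

Comparing values at each step:
Initial: m=2, y=9
After step 1: m=9, y=9 ← equal!
After step 2: m=9, y=81
After step 3: m=-72, y=81
After step 4: m=81, y=81 ← equal!
After step 5: m=81, y=81 ← equal!
After step 6: m=81, y=40
After step 7: m=80, y=40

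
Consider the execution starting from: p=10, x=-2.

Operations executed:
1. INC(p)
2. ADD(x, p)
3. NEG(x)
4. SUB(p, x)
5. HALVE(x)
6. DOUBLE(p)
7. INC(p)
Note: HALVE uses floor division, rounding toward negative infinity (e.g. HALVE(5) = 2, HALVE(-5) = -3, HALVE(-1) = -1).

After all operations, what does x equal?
x = -5

Tracing execution:
Step 1: INC(p) → x = -2
Step 2: ADD(x, p) → x = 9
Step 3: NEG(x) → x = -9
Step 4: SUB(p, x) → x = -9
Step 5: HALVE(x) → x = -5
Step 6: DOUBLE(p) → x = -5
Step 7: INC(p) → x = -5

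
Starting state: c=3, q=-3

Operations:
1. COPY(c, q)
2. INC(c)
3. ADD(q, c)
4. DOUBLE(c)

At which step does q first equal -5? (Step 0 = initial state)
Step 3

Tracing q:
Initial: q = -3
After step 1: q = -3
After step 2: q = -3
After step 3: q = -5 ← first occurrence
After step 4: q = -5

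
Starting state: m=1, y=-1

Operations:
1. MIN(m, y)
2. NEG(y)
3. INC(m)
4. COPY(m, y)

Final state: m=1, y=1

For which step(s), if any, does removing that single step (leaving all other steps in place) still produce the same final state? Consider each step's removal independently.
Step(s) 1, 3

Testing removal of each single step:
Without step 1: final = m=1, y=1 (same)
Without step 2: final = m=-1, y=-1 (different)
Without step 3: final = m=1, y=1 (same)
Without step 4: final = m=0, y=1 (different)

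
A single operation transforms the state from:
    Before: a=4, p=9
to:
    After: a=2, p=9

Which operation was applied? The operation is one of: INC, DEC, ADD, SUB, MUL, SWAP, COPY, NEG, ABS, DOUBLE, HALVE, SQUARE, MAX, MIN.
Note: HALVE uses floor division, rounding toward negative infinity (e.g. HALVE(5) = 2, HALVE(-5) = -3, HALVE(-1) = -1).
HALVE(a)

Analyzing the change:
Before: a=4, p=9
After: a=2, p=9
Variable a changed from 4 to 2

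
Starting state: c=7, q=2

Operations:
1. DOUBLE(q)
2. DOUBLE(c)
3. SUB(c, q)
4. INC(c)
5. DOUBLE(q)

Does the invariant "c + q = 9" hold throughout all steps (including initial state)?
No, violated after step 1

The invariant is violated after step 1.

State at each step:
Initial: c=7, q=2
After step 1: c=7, q=4
After step 2: c=14, q=4
After step 3: c=10, q=4
After step 4: c=11, q=4
After step 5: c=11, q=8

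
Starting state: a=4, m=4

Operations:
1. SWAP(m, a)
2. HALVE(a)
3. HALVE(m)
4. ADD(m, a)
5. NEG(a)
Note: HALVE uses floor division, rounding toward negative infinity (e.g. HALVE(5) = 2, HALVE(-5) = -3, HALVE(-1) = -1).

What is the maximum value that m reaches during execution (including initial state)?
4

Values of m at each step:
Initial: m = 4 ← maximum
After step 1: m = 4
After step 2: m = 4
After step 3: m = 2
After step 4: m = 4
After step 5: m = 4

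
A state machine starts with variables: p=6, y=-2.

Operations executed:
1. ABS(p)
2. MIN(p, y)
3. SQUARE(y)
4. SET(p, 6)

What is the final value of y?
y = 4

Tracing execution:
Step 1: ABS(p) → y = -2
Step 2: MIN(p, y) → y = -2
Step 3: SQUARE(y) → y = 4
Step 4: SET(p, 6) → y = 4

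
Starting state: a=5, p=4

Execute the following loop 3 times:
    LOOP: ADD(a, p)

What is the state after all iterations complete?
a=17, p=4

Iteration trace:
Start: a=5, p=4
After iteration 1: a=9, p=4
After iteration 2: a=13, p=4
After iteration 3: a=17, p=4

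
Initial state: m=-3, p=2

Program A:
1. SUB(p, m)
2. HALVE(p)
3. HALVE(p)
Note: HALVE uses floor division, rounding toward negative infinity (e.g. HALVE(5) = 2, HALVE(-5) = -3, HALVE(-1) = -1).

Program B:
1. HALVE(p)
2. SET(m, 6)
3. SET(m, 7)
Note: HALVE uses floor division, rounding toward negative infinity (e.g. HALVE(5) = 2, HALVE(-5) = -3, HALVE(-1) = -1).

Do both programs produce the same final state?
No

Program A final state: m=-3, p=1
Program B final state: m=7, p=1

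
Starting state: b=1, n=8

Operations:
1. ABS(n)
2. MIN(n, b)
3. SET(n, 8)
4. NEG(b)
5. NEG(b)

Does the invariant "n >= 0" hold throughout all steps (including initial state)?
Yes

The invariant holds at every step.

State at each step:
Initial: b=1, n=8
After step 1: b=1, n=8
After step 2: b=1, n=1
After step 3: b=1, n=8
After step 4: b=-1, n=8
After step 5: b=1, n=8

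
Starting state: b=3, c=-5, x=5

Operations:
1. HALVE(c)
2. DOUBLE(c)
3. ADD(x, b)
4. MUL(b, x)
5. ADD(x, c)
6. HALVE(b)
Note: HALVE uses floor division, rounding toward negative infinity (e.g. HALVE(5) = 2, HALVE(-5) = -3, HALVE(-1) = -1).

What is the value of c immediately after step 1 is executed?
c = -3

Tracing c through execution:
Initial: c = -5
After step 1 (HALVE(c)): c = -3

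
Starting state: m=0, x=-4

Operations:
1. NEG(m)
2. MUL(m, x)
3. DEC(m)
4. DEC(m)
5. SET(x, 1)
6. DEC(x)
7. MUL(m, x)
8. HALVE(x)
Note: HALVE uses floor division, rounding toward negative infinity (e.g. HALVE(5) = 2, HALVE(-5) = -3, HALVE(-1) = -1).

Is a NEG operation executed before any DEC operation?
Yes

First NEG: step 1
First DEC: step 3
Since 1 < 3, NEG comes first.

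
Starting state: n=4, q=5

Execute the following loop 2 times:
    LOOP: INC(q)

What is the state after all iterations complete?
n=4, q=7

Iteration trace:
Start: n=4, q=5
After iteration 1: n=4, q=6
After iteration 2: n=4, q=7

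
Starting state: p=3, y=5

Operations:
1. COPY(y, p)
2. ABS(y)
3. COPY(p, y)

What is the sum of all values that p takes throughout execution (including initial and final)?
12

Values of p at each step:
Initial: p = 3
After step 1: p = 3
After step 2: p = 3
After step 3: p = 3
Sum = 3 + 3 + 3 + 3 = 12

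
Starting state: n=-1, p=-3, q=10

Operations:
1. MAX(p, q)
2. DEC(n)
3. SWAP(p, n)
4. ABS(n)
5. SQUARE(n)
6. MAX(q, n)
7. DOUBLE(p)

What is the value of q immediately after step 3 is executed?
q = 10

Tracing q through execution:
Initial: q = 10
After step 1 (MAX(p, q)): q = 10
After step 2 (DEC(n)): q = 10
After step 3 (SWAP(p, n)): q = 10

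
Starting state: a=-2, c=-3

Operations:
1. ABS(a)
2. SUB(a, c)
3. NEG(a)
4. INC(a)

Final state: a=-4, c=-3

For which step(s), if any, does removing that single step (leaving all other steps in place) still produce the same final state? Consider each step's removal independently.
None - removing any single step changes the final result

Testing removal of each single step:
Without step 1: final = a=0, c=-3 (different)
Without step 2: final = a=-1, c=-3 (different)
Without step 3: final = a=6, c=-3 (different)
Without step 4: final = a=-5, c=-3 (different)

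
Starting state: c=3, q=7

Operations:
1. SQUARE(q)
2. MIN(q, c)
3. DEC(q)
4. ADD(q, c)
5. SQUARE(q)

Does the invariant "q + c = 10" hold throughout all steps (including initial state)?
No, violated after step 1

The invariant is violated after step 1.

State at each step:
Initial: c=3, q=7
After step 1: c=3, q=49
After step 2: c=3, q=3
After step 3: c=3, q=2
After step 4: c=3, q=5
After step 5: c=3, q=25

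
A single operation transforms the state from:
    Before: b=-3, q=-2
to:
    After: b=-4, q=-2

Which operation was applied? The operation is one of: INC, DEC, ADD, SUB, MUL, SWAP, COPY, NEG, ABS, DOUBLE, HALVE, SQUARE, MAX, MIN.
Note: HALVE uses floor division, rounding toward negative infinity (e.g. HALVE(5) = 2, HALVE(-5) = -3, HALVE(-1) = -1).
DEC(b)

Analyzing the change:
Before: b=-3, q=-2
After: b=-4, q=-2
Variable b changed from -3 to -4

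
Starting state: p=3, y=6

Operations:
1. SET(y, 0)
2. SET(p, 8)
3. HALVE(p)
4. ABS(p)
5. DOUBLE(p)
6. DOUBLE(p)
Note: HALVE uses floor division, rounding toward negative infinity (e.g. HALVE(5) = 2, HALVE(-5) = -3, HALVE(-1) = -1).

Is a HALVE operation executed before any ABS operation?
Yes

First HALVE: step 3
First ABS: step 4
Since 3 < 4, HALVE comes first.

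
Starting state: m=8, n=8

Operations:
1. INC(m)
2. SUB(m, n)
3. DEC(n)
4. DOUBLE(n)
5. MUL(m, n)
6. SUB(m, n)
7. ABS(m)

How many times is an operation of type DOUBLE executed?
1

Counting DOUBLE operations:
Step 4: DOUBLE(n) ← DOUBLE
Total: 1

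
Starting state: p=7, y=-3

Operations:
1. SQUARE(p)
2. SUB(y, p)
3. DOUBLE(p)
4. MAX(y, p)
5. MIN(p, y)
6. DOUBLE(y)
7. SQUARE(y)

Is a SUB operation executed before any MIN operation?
Yes

First SUB: step 2
First MIN: step 5
Since 2 < 5, SUB comes first.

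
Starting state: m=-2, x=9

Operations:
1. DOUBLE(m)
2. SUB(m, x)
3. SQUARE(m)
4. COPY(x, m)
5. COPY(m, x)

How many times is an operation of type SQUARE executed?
1

Counting SQUARE operations:
Step 3: SQUARE(m) ← SQUARE
Total: 1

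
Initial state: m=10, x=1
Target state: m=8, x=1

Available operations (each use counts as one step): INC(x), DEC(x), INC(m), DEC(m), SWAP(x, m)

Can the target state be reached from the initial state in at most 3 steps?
Yes

Path (2 steps): DEC(m) → DEC(m)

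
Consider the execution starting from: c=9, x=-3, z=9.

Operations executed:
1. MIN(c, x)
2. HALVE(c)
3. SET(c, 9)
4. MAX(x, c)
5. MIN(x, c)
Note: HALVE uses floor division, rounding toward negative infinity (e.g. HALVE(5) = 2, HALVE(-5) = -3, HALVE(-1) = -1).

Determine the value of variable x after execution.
x = 9

Tracing execution:
Step 1: MIN(c, x) → x = -3
Step 2: HALVE(c) → x = -3
Step 3: SET(c, 9) → x = -3
Step 4: MAX(x, c) → x = 9
Step 5: MIN(x, c) → x = 9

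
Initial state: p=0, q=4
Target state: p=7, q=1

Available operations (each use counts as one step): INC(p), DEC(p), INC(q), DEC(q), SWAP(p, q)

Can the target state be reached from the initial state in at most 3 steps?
No

The target state cannot be reached within 3 steps.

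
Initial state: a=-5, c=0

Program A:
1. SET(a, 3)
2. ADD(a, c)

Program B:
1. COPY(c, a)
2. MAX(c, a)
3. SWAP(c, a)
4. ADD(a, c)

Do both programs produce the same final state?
No

Program A final state: a=3, c=0
Program B final state: a=-10, c=-5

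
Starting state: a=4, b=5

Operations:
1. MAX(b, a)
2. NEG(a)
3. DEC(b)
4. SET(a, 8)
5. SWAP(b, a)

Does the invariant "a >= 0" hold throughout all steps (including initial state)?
No, violated after step 2

The invariant is violated after step 2.

State at each step:
Initial: a=4, b=5
After step 1: a=4, b=5
After step 2: a=-4, b=5
After step 3: a=-4, b=4
After step 4: a=8, b=4
After step 5: a=4, b=8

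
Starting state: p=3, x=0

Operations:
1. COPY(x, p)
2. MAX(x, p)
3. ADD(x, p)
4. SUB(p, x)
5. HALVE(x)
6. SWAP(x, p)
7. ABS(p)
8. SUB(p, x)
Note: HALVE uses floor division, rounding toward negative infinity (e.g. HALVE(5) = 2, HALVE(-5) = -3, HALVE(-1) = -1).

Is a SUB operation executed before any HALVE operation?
Yes

First SUB: step 4
First HALVE: step 5
Since 4 < 5, SUB comes first.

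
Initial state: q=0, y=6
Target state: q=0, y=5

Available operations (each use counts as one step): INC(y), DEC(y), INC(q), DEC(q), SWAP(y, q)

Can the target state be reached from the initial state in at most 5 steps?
Yes

Path (1 step): DEC(y)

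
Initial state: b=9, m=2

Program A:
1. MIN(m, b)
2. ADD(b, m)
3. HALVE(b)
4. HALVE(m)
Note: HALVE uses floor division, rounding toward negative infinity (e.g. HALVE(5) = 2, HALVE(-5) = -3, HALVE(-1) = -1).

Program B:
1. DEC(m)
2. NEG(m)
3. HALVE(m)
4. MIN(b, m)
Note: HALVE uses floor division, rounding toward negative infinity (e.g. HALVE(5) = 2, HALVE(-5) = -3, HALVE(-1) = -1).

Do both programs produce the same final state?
No

Program A final state: b=5, m=1
Program B final state: b=-1, m=-1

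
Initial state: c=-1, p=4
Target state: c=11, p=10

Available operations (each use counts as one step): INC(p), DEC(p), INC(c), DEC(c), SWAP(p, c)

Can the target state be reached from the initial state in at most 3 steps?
No

The target state cannot be reached within 3 steps.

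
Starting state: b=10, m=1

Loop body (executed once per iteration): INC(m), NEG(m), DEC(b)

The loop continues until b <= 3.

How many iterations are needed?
7

Tracing iterations:
Initial: b=10, m=1
After iteration 1: b=9, m=-2
After iteration 2: b=8, m=1
After iteration 3: b=7, m=-2
After iteration 4: b=6, m=1
After iteration 5: b=5, m=-2
After iteration 6: b=4, m=1
After iteration 7: b=3, m=-2
b <= 3 now holds, so the loop exits after 7 iterations.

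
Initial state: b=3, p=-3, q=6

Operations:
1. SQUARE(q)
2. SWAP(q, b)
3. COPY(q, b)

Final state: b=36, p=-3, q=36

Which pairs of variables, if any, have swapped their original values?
None

Comparing initial and final values:
q: 6 → 36
b: 3 → 36
p: -3 → -3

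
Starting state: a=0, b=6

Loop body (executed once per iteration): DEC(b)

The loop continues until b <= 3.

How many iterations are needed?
3

Tracing iterations:
Initial: a=0, b=6
After iteration 1: a=0, b=5
After iteration 2: a=0, b=4
After iteration 3: a=0, b=3
b <= 3 now holds, so the loop exits after 3 iterations.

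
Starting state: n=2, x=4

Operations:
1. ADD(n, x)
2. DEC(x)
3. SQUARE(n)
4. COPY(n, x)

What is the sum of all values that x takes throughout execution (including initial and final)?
17

Values of x at each step:
Initial: x = 4
After step 1: x = 4
After step 2: x = 3
After step 3: x = 3
After step 4: x = 3
Sum = 4 + 4 + 3 + 3 + 3 = 17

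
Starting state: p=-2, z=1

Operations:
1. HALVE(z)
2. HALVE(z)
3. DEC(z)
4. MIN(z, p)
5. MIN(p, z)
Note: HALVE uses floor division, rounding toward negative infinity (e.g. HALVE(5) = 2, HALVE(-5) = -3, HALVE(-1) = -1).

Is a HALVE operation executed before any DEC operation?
Yes

First HALVE: step 1
First DEC: step 3
Since 1 < 3, HALVE comes first.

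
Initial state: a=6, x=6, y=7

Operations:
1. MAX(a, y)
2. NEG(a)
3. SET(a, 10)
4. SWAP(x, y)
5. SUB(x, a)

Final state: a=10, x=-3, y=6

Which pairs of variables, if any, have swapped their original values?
None

Comparing initial and final values:
y: 7 → 6
x: 6 → -3
a: 6 → 10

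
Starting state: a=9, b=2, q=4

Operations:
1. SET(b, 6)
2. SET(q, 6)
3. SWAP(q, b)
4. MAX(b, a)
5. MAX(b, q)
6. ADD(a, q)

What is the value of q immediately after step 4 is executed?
q = 6

Tracing q through execution:
Initial: q = 4
After step 1 (SET(b, 6)): q = 4
After step 2 (SET(q, 6)): q = 6
After step 3 (SWAP(q, b)): q = 6
After step 4 (MAX(b, a)): q = 6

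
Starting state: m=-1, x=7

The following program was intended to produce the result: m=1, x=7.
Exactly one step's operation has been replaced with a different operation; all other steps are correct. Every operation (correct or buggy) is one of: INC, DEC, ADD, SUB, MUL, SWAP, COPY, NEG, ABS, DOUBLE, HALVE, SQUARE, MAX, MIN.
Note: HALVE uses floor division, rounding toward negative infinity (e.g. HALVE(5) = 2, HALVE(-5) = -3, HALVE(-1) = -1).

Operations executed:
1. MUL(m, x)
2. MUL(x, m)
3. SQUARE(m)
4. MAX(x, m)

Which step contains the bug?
Step 1

Trace with buggy code:
Initial: m=-1, x=7
After step 1: m=-7, x=7
After step 2: m=-7, x=-49
After step 3: m=49, x=-49
After step 4: m=49, x=49
Actual final m=49, x=49 ≠ expected m=1, x=7.
Step 1 is the only position where a single-operation replacement can produce the expected result.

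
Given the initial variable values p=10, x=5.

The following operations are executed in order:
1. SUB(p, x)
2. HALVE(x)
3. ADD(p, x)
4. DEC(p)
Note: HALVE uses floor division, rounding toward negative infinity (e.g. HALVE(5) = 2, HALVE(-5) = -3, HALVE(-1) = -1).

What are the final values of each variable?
{p: 6, x: 2}

Step-by-step execution:
Initial: p=10, x=5
After step 1 (SUB(p, x)): p=5, x=5
After step 2 (HALVE(x)): p=5, x=2
After step 3 (ADD(p, x)): p=7, x=2
After step 4 (DEC(p)): p=6, x=2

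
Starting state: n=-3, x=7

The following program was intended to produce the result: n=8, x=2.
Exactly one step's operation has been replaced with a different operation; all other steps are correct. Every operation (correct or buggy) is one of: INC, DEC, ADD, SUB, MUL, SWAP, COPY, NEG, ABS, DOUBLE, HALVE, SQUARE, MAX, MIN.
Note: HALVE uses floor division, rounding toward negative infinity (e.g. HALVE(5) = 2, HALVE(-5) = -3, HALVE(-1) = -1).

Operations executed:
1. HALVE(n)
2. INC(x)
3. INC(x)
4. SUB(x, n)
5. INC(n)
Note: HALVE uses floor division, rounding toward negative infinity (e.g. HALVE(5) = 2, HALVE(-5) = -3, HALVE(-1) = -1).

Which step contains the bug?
Step 1

Trace with buggy code:
Initial: n=-3, x=7
After step 1: n=-2, x=7
After step 2: n=-2, x=8
After step 3: n=-2, x=9
After step 4: n=-2, x=11
After step 5: n=-1, x=11
Actual final n=-1, x=11 ≠ expected n=8, x=2.
Step 1 is the only position where a single-operation replacement can produce the expected result.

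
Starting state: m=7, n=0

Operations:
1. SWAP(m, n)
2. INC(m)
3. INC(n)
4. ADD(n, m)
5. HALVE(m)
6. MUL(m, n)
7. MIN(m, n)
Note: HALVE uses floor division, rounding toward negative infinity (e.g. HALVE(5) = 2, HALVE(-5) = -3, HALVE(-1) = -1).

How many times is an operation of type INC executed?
2

Counting INC operations:
Step 2: INC(m) ← INC
Step 3: INC(n) ← INC
Total: 2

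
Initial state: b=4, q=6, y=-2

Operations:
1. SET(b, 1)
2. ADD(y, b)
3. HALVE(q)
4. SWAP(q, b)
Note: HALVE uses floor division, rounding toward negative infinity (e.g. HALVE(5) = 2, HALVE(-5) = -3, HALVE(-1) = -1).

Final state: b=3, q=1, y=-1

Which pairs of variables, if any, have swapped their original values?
None

Comparing initial and final values:
y: -2 → -1
b: 4 → 3
q: 6 → 1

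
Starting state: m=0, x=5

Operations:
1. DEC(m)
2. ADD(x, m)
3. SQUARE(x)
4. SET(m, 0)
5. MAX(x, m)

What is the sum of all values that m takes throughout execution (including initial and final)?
-3

Values of m at each step:
Initial: m = 0
After step 1: m = -1
After step 2: m = -1
After step 3: m = -1
After step 4: m = 0
After step 5: m = 0
Sum = 0 + -1 + -1 + -1 + 0 + 0 = -3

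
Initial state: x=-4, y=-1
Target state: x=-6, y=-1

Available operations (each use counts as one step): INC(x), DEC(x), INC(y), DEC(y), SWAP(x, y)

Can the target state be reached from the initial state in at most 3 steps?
Yes

Path (2 steps): DEC(x) → DEC(x)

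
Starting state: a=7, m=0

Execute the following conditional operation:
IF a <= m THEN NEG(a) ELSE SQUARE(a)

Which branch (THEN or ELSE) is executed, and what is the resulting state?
Branch: ELSE, Final state: a=49, m=0

Evaluating condition: a <= m
a = 7, m = 0
Condition is False, so ELSE branch executes
After SQUARE(a): a=49, m=0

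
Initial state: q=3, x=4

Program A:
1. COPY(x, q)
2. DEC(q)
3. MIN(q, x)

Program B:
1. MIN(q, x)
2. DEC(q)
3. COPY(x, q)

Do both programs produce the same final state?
No

Program A final state: q=2, x=3
Program B final state: q=2, x=2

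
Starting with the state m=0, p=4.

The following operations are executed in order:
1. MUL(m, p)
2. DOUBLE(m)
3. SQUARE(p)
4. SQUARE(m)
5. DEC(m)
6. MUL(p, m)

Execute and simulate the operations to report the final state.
{m: -1, p: -16}

Step-by-step execution:
Initial: m=0, p=4
After step 1 (MUL(m, p)): m=0, p=4
After step 2 (DOUBLE(m)): m=0, p=4
After step 3 (SQUARE(p)): m=0, p=16
After step 4 (SQUARE(m)): m=0, p=16
After step 5 (DEC(m)): m=-1, p=16
After step 6 (MUL(p, m)): m=-1, p=-16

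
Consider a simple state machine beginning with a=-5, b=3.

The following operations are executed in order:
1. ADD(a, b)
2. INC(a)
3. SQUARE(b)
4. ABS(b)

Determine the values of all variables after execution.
{a: -1, b: 9}

Step-by-step execution:
Initial: a=-5, b=3
After step 1 (ADD(a, b)): a=-2, b=3
After step 2 (INC(a)): a=-1, b=3
After step 3 (SQUARE(b)): a=-1, b=9
After step 4 (ABS(b)): a=-1, b=9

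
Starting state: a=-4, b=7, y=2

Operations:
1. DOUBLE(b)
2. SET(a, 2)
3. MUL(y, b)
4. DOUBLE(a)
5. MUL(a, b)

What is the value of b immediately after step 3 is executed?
b = 14

Tracing b through execution:
Initial: b = 7
After step 1 (DOUBLE(b)): b = 14
After step 2 (SET(a, 2)): b = 14
After step 3 (MUL(y, b)): b = 14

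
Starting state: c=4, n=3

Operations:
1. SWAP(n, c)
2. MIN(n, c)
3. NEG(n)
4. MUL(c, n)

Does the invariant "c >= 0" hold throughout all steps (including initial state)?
No, violated after step 4

The invariant is violated after step 4.

State at each step:
Initial: c=4, n=3
After step 1: c=3, n=4
After step 2: c=3, n=3
After step 3: c=3, n=-3
After step 4: c=-9, n=-3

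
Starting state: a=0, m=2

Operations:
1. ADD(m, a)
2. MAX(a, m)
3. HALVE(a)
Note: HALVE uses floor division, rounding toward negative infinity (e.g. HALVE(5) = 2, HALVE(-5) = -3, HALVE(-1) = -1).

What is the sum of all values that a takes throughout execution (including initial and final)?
3

Values of a at each step:
Initial: a = 0
After step 1: a = 0
After step 2: a = 2
After step 3: a = 1
Sum = 0 + 0 + 2 + 1 = 3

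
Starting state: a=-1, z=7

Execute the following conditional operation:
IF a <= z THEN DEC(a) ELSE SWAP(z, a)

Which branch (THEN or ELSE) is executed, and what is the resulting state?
Branch: THEN, Final state: a=-2, z=7

Evaluating condition: a <= z
a = -1, z = 7
Condition is True, so THEN branch executes
After DEC(a): a=-2, z=7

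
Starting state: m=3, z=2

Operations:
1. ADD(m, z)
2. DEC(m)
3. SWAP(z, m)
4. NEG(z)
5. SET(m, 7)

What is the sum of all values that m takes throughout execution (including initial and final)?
23

Values of m at each step:
Initial: m = 3
After step 1: m = 5
After step 2: m = 4
After step 3: m = 2
After step 4: m = 2
After step 5: m = 7
Sum = 3 + 5 + 4 + 2 + 2 + 7 = 23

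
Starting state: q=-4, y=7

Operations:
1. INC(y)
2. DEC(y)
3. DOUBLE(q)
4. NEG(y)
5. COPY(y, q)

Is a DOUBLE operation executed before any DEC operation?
No

First DOUBLE: step 3
First DEC: step 2
Since 3 > 2, DEC comes first.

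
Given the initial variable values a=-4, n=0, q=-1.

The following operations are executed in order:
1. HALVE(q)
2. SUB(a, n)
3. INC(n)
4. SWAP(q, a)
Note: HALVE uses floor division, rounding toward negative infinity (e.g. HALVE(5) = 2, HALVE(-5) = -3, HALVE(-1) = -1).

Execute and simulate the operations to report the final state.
{a: -1, n: 1, q: -4}

Step-by-step execution:
Initial: a=-4, n=0, q=-1
After step 1 (HALVE(q)): a=-4, n=0, q=-1
After step 2 (SUB(a, n)): a=-4, n=0, q=-1
After step 3 (INC(n)): a=-4, n=1, q=-1
After step 4 (SWAP(q, a)): a=-1, n=1, q=-4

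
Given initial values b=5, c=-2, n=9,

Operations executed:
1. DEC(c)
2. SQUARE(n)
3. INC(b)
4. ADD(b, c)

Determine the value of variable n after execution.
n = 81

Tracing execution:
Step 1: DEC(c) → n = 9
Step 2: SQUARE(n) → n = 81
Step 3: INC(b) → n = 81
Step 4: ADD(b, c) → n = 81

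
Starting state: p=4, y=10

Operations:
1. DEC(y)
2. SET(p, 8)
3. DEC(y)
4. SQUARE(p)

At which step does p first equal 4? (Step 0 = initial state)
Step 0

Tracing p:
Initial: p = 4 ← first occurrence
After step 1: p = 4
After step 2: p = 8
After step 3: p = 8
After step 4: p = 64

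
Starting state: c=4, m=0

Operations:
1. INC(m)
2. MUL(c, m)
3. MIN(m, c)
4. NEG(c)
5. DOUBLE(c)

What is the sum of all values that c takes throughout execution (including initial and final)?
4

Values of c at each step:
Initial: c = 4
After step 1: c = 4
After step 2: c = 4
After step 3: c = 4
After step 4: c = -4
After step 5: c = -8
Sum = 4 + 4 + 4 + 4 + -4 + -8 = 4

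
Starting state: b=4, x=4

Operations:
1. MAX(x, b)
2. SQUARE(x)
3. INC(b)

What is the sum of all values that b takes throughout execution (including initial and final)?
17

Values of b at each step:
Initial: b = 4
After step 1: b = 4
After step 2: b = 4
After step 3: b = 5
Sum = 4 + 4 + 4 + 5 = 17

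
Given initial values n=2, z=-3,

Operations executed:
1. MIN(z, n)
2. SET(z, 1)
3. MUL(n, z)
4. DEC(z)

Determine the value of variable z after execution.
z = 0

Tracing execution:
Step 1: MIN(z, n) → z = -3
Step 2: SET(z, 1) → z = 1
Step 3: MUL(n, z) → z = 1
Step 4: DEC(z) → z = 0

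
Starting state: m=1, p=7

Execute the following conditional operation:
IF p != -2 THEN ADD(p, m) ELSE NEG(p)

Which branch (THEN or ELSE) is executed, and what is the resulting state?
Branch: THEN, Final state: m=1, p=8

Evaluating condition: p != -2
p = 7
Condition is True, so THEN branch executes
After ADD(p, m): m=1, p=8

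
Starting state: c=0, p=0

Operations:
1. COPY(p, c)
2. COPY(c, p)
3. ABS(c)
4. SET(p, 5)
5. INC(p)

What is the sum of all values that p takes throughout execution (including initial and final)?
11

Values of p at each step:
Initial: p = 0
After step 1: p = 0
After step 2: p = 0
After step 3: p = 0
After step 4: p = 5
After step 5: p = 6
Sum = 0 + 0 + 0 + 0 + 5 + 6 = 11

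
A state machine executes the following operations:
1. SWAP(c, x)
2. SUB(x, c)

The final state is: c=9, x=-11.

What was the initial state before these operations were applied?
c=-2, x=9

Working backwards:
Final state: c=9, x=-11
Before step 2 (SUB(x, c)): c=9, x=-2
Before step 1 (SWAP(c, x)): c=-2, x=9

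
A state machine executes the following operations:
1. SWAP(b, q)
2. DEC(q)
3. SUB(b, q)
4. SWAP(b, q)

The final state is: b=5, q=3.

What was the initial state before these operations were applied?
b=6, q=8

Working backwards:
Final state: b=5, q=3
Before step 4 (SWAP(b, q)): b=3, q=5
Before step 3 (SUB(b, q)): b=8, q=5
Before step 2 (DEC(q)): b=8, q=6
Before step 1 (SWAP(b, q)): b=6, q=8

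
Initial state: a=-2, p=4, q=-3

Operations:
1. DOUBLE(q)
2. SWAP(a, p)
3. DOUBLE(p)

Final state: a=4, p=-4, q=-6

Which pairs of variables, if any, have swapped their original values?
None

Comparing initial and final values:
p: 4 → -4
q: -3 → -6
a: -2 → 4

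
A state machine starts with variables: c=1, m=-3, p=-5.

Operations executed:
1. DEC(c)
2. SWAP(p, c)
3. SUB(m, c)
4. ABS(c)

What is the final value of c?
c = 5

Tracing execution:
Step 1: DEC(c) → c = 0
Step 2: SWAP(p, c) → c = -5
Step 3: SUB(m, c) → c = -5
Step 4: ABS(c) → c = 5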